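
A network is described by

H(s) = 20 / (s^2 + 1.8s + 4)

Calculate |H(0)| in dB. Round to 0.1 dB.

14.0 dB

H(0) = 20 / 4 = 5
20 log₁₀(5) ≈ 13.98 dB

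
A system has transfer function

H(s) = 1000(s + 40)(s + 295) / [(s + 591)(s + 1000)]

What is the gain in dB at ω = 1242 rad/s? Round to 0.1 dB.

57.2 dB

At s = jω = j1242:
zero (s+40): 40 + j1242 → |·| = √(40²+1242²) = √1544164 ≈ 1242.6, ∠ = arctan(1242/40) ≈ 88.16°
zero (s+295): 295 + j1242 → |·| = √(295²+1242²) = √1629589 ≈ 1276.6, ∠ = arctan(1242/295) ≈ 76.64°
pole (s+591): 591 + j1242 → |·| = √(591²+1242²) = √1891845 ≈ 1375.4, ∠ = arctan(1242/591) ≈ 64.55°
pole (s+1000): 1000 + j1242 → |·| = √(1000²+1242²) = √2542564 ≈ 1594.5, ∠ = arctan(1242/1000) ≈ 51.16°
|H| = 1000 · 1.5863e+06 / 2.1931e+06 ≈ 723.31
Gain = 20 log₁₀(723.31) ≈ 57.19 dB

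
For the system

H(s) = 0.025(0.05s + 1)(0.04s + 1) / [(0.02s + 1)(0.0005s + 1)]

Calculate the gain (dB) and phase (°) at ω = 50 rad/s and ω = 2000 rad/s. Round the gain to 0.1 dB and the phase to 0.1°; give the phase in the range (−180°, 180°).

At ω = 50 rad/s:
zero (1 + j50·0.05) = 1 + j2.5 → |·| ≈ 2.6926, ∠ ≈ 68.20°
zero (1 + j50·0.04) = 1 + j2 → |·| ≈ 2.2361, ∠ ≈ 63.43°
pole (1 + j50·0.02) = 1 + j1 → |·| ≈ 1.4142, ∠ ≈ 45.00°
pole (1 + j50·0.0005) = 1 + j0.025 → |·| ≈ 1.0003, ∠ ≈ 1.43°
|H| = 0.025 · 2.6926 · 2.2361 / (1.4142 · 1.0003) ≈ 0.1064
Gain = 20 log₁₀(0.1064) ≈ -19.46 dB
∠H = (68.20° + 63.43°) − (45.00° + 1.43°) = 85.20°

At ω = 2000 rad/s:
zero (1 + j2000·0.05) = 1 + j100 → |·| ≈ 100, ∠ ≈ 89.43°
zero (1 + j2000·0.04) = 1 + j80 → |·| ≈ 80.006, ∠ ≈ 89.28°
pole (1 + j2000·0.02) = 1 + j40 → |·| ≈ 40.012, ∠ ≈ 88.57°
pole (1 + j2000·0.0005) = 1 + j1 → |·| ≈ 1.4142, ∠ ≈ 45.00°
|H| = 0.025 · 100 · 80.006 / (40.012 · 1.4142) ≈ 3.5348
Gain = 20 log₁₀(3.5348) ≈ 10.97 dB
∠H = (89.43° + 89.28°) − (88.57° + 45.00°) = 45.14°

ω = 50: -19.5 dB, 85.2°; ω = 2000: 11.0 dB, 45.1°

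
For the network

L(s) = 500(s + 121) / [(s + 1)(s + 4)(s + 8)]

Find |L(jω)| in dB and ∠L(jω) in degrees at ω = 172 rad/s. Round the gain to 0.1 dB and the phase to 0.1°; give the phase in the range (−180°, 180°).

-33.7 dB, 149.2°

At s = jω = j172:
zero (s+121): 121 + j172 → |·| = √(121²+172²) = √44225 ≈ 210.3, ∠ = arctan(172/121) ≈ 54.87°
pole (s+1): 1 + j172 → |·| = √(1²+172²) = √29585 ≈ 172, ∠ = arctan(172/1) ≈ 89.67°
pole (s+4): 4 + j172 → |·| = √(4²+172²) = √29600 ≈ 172.05, ∠ = arctan(172/4) ≈ 88.67°
pole (s+8): 8 + j172 → |·| = √(8²+172²) = √29648 ≈ 172.19, ∠ = arctan(172/8) ≈ 87.34°
|L| = 500 · 210.3 / 5.0955e+06 ≈ 0.020636
Gain = 20 log₁₀(0.020636) ≈ -33.71 dB
∠L = 54.87° − 265.68° = -210.81° ≡ 149.19° (principal value)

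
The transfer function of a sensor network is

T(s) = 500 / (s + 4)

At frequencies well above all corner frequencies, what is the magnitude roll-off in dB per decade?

Each pole contributes −20 dB/decade at high frequency; each zero contributes +20 dB/decade.
Net: 0 zero(s) − 1 pole(s) → -20 dB/decade.

-20 dB/decade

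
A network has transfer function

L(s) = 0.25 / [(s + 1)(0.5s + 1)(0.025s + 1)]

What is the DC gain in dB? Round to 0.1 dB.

-12.0 dB

L(0) = 0.25 · 1 / 1 = 0.25
20 log₁₀(0.25) ≈ -12.04 dB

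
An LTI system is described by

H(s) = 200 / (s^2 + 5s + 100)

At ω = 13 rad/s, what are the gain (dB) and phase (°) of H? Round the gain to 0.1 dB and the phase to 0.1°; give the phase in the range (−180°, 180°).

6.5 dB, -136.7°

At s = jω = j13:
quadratic: (j13)² + 5·j13 + 100 = -69 + j65 → |·| ≈ 94.795, ∠ ≈ 136.71°
|H| = 200 / 94.795 ≈ 2.1098
Gain = 20 log₁₀(2.1098) ≈ 6.48 dB
∠H = 0.00° − 136.71° = -136.71°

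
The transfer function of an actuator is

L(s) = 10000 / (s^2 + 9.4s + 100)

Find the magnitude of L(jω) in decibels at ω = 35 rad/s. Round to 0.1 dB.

At s = jω = j35:
quadratic: (j35)² + 9.4·j35 + 100 = -1125 + j329 → |·| ≈ 1172.1, ∠ ≈ 163.70°
|L| = 10000 / 1172.1 ≈ 8.5317
Gain = 20 log₁₀(8.5317) ≈ 18.62 dB

18.6 dB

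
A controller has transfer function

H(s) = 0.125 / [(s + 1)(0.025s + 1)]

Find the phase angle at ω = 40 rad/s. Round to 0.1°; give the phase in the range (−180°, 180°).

At ω = 40 rad/s:
pole (1 + j40·1) = 1 + j40 → |·| ≈ 40.012, ∠ ≈ 88.57°
pole (1 + j40·0.025) = 1 + j1 → |·| ≈ 1.4142, ∠ ≈ 45.00°
∠H = (0°) − (88.57° + 45.00°) = -133.57°

-133.6°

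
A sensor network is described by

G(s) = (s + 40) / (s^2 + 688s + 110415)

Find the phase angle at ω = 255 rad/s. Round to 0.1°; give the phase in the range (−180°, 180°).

5.6°

Substitute s = j255:
Numerator: (j255) + 40 = 40 + j255
Denominator: (j255)^2 + 688(j255) + 110415 = 45390 + j175440
|N| = √(40² + 255²) ≈ 258.12, ∠N ≈ 81.09°
|D| = √(45390² + 175440²) ≈ 1.8122e+05, ∠D ≈ 75.49°
∠G = 81.09° − 75.49° = 5.60°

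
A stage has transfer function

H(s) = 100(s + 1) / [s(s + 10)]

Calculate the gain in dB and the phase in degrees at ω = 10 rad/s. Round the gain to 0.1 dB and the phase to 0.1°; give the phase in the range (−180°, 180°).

17.0 dB, -50.7°

At s = jω = j10:
zero (s+1): 1 + j10 → |·| = √(1²+10²) = √101 ≈ 10.05, ∠ = arctan(10/1) ≈ 84.29°
pole (s+10): 10 + j10 → |·| = √(10²+10²) = √200 ≈ 14.142, ∠ = arctan(10/10) ≈ 45.00°
pole at origin: |s| = 10, ∠ = 90.00° (in denominator)
|H| = 100 · 10.05 / 141.42 ≈ 7.1065
Gain = 20 log₁₀(7.1065) ≈ 17.03 dB
∠H = 84.29° − 135.00° = -50.71°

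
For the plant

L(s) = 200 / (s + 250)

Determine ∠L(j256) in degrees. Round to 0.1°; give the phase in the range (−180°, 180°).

At s = jω = j256:
pole (s+250): 250 + j256 → |·| = √(250²+256²) = √128036 ≈ 357.82, ∠ = arctan(256/250) ≈ 45.68°
∠L = 0.00° − 45.68° = -45.68°

-45.7°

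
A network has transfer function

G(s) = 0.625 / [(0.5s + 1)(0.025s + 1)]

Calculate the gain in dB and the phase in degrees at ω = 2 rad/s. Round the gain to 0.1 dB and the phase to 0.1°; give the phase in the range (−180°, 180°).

At ω = 2 rad/s:
pole (1 + j2·0.5) = 1 + j1 → |·| ≈ 1.4142, ∠ ≈ 45.00°
pole (1 + j2·0.025) = 1 + j0.05 → |·| ≈ 1.0012, ∠ ≈ 2.86°
|G| = 0.625 · 1 / (1.4142 · 1.0012) ≈ 0.44142
Gain = 20 log₁₀(0.44142) ≈ -7.10 dB
∠G = (0°) − (45.00° + 2.86°) = -47.86°

-7.1 dB, -47.9°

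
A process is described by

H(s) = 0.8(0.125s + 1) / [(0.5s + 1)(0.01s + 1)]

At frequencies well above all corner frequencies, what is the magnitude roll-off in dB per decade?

Each pole contributes −20 dB/decade at high frequency; each zero contributes +20 dB/decade.
Net: 1 zero(s) − 2 pole(s) → -20 dB/decade.

-20 dB/decade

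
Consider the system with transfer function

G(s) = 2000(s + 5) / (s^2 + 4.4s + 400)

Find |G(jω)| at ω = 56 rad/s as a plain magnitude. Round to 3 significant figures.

At s = jω = j56:
zero (s+5): 5 + j56 → |·| = √(5²+56²) = √3161 ≈ 56.223, ∠ = arctan(56/5) ≈ 84.90°
quadratic: (j56)² + 4.4·j56 + 400 = -2736 + j246.4 → |·| ≈ 2747.1, ∠ ≈ 174.85°
|G| = 2000 · 56.223 / 2747.1 ≈ 40.933

40.9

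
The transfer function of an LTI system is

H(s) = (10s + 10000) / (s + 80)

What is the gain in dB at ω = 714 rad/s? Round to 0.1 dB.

24.7 dB

Substitute s = j714:
Numerator: 10(j714) + 10000 = 10000 + j7140
Denominator: (j714) + 80 = 80 + j714
|N| = √(10000² + 7140²) ≈ 12287, ∠N ≈ 35.53°
|D| = √(80² + 714²) ≈ 718.47, ∠D ≈ 83.61°
|H| = 12287 / 718.47 ≈ 17.102
Gain = 20 log₁₀(17.102) ≈ 24.66 dB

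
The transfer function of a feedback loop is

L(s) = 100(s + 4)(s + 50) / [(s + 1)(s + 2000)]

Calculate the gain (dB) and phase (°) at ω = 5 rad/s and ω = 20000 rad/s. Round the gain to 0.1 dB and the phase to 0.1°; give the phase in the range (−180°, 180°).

At s = jω = j5:
zero (s+4): 4 + j5 → |·| = √(4²+5²) = √41 ≈ 6.4031, ∠ = arctan(5/4) ≈ 51.34°
zero (s+50): 50 + j5 → |·| = √(50²+5²) = √2525 ≈ 50.249, ∠ = arctan(5/50) ≈ 5.71°
pole (s+1): 1 + j5 → |·| = √(1²+5²) = √26 ≈ 5.099, ∠ = arctan(5/1) ≈ 78.69°
pole (s+2000): 2000 + j5 → |·| = √(2000²+5²) = √4000025 ≈ 2000, ∠ = arctan(5/2000) ≈ 0.14°
|L| = 100 · 321.75 / 10198 ≈ 3.155
Gain = 20 log₁₀(3.155) ≈ 9.98 dB
∠L = 57.05° − 78.83° = -21.78°

At s = jω = j20000:
zero (s+4): 4 + j20000 → |·| = √(4²+20000²) = √400000016 ≈ 20000, ∠ = arctan(20000/4) ≈ 89.99°
zero (s+50): 50 + j20000 → |·| = √(50²+20000²) = √400002500 ≈ 20000, ∠ = arctan(20000/50) ≈ 89.86°
pole (s+1): 1 + j20000 → |·| = √(1²+20000²) = √400000001 ≈ 20000, ∠ = arctan(20000/1) ≈ 90.00°
pole (s+2000): 2000 + j20000 → |·| = √(2000²+20000²) = √404000000 ≈ 20100, ∠ = arctan(20000/2000) ≈ 84.29°
|L| = 100 · 4e+08 / 4.02e+08 ≈ 99.502
Gain = 20 log₁₀(99.502) ≈ 39.96 dB
∠L = 179.85° − 174.29° = 5.56°

ω = 5: 10.0 dB, -21.8°; ω = 20000: 40.0 dB, 5.6°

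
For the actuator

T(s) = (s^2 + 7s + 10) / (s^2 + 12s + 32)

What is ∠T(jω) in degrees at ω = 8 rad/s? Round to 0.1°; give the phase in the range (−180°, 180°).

Substitute s = j8:
Numerator: (j8)^2 + 7(j8) + 10 = -54 + j56
Denominator: (j8)^2 + 12(j8) + 32 = -32 + j96
|N| = √(54² + 56²) ≈ 77.795, ∠N ≈ 133.96°
|D| = √(32² + 96²) ≈ 101.19, ∠D ≈ 108.43°
∠T = 133.96° − 108.43° = 25.53°

25.5°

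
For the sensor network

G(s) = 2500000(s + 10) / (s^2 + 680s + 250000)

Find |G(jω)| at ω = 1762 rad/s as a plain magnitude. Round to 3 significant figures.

At s = jω = j1762:
zero (s+10): 10 + j1762 → |·| = √(10²+1762²) = √3104744 ≈ 1762, ∠ = arctan(1762/10) ≈ 89.67°
quadratic: (j1762)² + 680·j1762 + 250000 = -2854644 + j1198160 → |·| ≈ 3.0959e+06, ∠ ≈ 157.23°
|G| = 2500000 · 1762 / 3.0959e+06 ≈ 1422.8

1.42e+03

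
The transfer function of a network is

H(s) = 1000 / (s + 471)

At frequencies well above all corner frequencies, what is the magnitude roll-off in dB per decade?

Each pole contributes −20 dB/decade at high frequency; each zero contributes +20 dB/decade.
Net: 0 zero(s) − 1 pole(s) → -20 dB/decade.

-20 dB/decade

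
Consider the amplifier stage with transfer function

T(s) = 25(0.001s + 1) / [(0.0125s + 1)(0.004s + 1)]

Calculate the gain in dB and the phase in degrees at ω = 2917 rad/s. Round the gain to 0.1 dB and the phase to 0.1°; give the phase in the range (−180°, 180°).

At ω = 2917 rad/s:
zero (1 + j2917·0.001) = 1 + j2.917 → |·| ≈ 3.0836, ∠ ≈ 71.08°
pole (1 + j2917·0.0125) = 1 + j36.4625 → |·| ≈ 36.476, ∠ ≈ 88.43°
pole (1 + j2917·0.004) = 1 + j11.668 → |·| ≈ 11.711, ∠ ≈ 85.10°
|T| = 25 · 3.0836 / (36.476 · 11.711) ≈ 0.18047
Gain = 20 log₁₀(0.18047) ≈ -14.87 dB
∠T = (71.08°) − (88.43° + 85.10°) = -102.45°

-14.9 dB, -102.5°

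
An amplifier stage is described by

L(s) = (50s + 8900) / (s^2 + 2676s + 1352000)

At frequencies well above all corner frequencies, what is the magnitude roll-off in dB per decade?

Each pole contributes −20 dB/decade at high frequency; each zero contributes +20 dB/decade.
Net: 1 zero(s) − 2 pole(s) → -20 dB/decade.

-20 dB/decade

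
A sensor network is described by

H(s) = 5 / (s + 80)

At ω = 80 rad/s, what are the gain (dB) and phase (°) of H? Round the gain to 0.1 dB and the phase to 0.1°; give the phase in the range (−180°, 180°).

Substitute s = j80:
Numerator: 5 = 5 + j0
Denominator: (j80) + 80 = 80 + j80
|N| = √(5² + 0²) ≈ 5, ∠N ≈ 0.00°
|D| = √(80² + 80²) ≈ 113.14, ∠D ≈ 45.00°
|H| = 5 / 113.14 ≈ 0.044193
Gain = 20 log₁₀(0.044193) ≈ -27.09 dB
∠H = 0.00° − 45.00° = -45.00°

-27.1 dB, -45.0°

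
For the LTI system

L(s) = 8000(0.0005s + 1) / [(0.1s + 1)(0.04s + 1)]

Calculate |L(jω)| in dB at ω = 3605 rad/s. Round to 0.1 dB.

-10.0 dB

At ω = 3605 rad/s:
zero (1 + j3605·0.0005) = 1 + j1.8025 → |·| ≈ 2.0613, ∠ ≈ 60.98°
pole (1 + j3605·0.1) = 1 + j360.5 → |·| ≈ 360.5, ∠ ≈ 89.84°
pole (1 + j3605·0.04) = 1 + j144.2 → |·| ≈ 144.2, ∠ ≈ 89.60°
|L| = 8000 · 2.0613 / (360.5 · 144.2) ≈ 0.31722
Gain = 20 log₁₀(0.31722) ≈ -9.97 dB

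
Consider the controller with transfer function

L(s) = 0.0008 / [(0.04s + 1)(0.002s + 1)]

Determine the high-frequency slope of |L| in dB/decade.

Each pole contributes −20 dB/decade at high frequency; each zero contributes +20 dB/decade.
Net: 0 zero(s) − 2 pole(s) → -40 dB/decade.

-40 dB/decade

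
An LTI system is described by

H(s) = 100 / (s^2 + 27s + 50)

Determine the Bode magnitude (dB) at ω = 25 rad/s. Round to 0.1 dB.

Substitute s = j25:
Numerator: 100 = 100 + j0
Denominator: (j25)^2 + 27(j25) + 50 = -575 + j675
|N| = √(100² + 0²) ≈ 100, ∠N ≈ 0.00°
|D| = √(575² + 675²) ≈ 886.71, ∠D ≈ 130.43°
|H| = 100 / 886.71 ≈ 0.11278
Gain = 20 log₁₀(0.11278) ≈ -18.96 dB

-19.0 dB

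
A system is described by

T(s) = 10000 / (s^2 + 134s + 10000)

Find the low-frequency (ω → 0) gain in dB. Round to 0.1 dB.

T(0) = 10000 / 10000 = 1
20 log₁₀(1) ≈ 0.00 dB

0.0 dB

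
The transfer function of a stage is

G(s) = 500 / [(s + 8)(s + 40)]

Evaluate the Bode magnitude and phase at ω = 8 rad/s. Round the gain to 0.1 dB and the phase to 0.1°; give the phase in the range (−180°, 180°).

At s = jω = j8:
pole (s+8): 8 + j8 → |·| = √(8²+8²) = √128 ≈ 11.314, ∠ = arctan(8/8) ≈ 45.00°
pole (s+40): 40 + j8 → |·| = √(40²+8²) = √1664 ≈ 40.792, ∠ = arctan(8/40) ≈ 11.31°
|G| = 500 / 461.52 ≈ 1.0834
Gain = 20 log₁₀(1.0834) ≈ 0.70 dB
∠G = 0.00° − 56.31° = -56.31°

0.7 dB, -56.3°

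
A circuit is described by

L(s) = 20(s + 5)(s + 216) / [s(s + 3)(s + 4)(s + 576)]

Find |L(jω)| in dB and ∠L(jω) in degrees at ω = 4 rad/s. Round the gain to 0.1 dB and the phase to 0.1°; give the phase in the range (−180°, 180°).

At s = jω = j4:
zero (s+5): 5 + j4 → |·| = √(5²+4²) = √41 ≈ 6.4031, ∠ = arctan(4/5) ≈ 38.66°
zero (s+216): 216 + j4 → |·| = √(216²+4²) = √46672 ≈ 216.04, ∠ = arctan(4/216) ≈ 1.06°
pole (s+3): 3 + j4 → |·| = √(3²+4²) = √25 ≈ 5, ∠ = arctan(4/3) ≈ 53.13°
pole (s+4): 4 + j4 → |·| = √(4²+4²) = √32 ≈ 5.6569, ∠ = arctan(4/4) ≈ 45.00°
pole (s+576): 576 + j4 → |·| = √(576²+4²) = √331792 ≈ 576.01, ∠ = arctan(4/576) ≈ 0.40°
pole at origin: |s| = 4, ∠ = 90.00° (in denominator)
|L| = 20 · 1383.3 / 65169 ≈ 0.42453
Gain = 20 log₁₀(0.42453) ≈ -7.44 dB
∠L = 39.72° − 188.53° = -148.81°

-7.4 dB, -148.8°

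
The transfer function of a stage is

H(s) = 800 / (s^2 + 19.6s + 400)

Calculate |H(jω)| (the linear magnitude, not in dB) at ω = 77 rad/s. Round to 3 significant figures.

0.140

At s = jω = j77:
quadratic: (j77)² + 19.6·j77 + 400 = -5529 + j1509.2 → |·| ≈ 5731.3, ∠ ≈ 164.73°
|H| = 800 / 5731.3 ≈ 0.13958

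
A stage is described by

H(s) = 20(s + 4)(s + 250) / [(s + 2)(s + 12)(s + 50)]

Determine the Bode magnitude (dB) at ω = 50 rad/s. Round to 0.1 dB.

3.0 dB

At s = jω = j50:
zero (s+4): 4 + j50 → |·| = √(4²+50²) = √2516 ≈ 50.16, ∠ = arctan(50/4) ≈ 85.43°
zero (s+250): 250 + j50 → |·| = √(250²+50²) = √65000 ≈ 254.95, ∠ = arctan(50/250) ≈ 11.31°
pole (s+2): 2 + j50 → |·| = √(2²+50²) = √2504 ≈ 50.04, ∠ = arctan(50/2) ≈ 87.71°
pole (s+12): 12 + j50 → |·| = √(12²+50²) = √2644 ≈ 51.42, ∠ = arctan(50/12) ≈ 76.50°
pole (s+50): 50 + j50 → |·| = √(50²+50²) = √5000 ≈ 70.711, ∠ = arctan(50/50) ≈ 45.00°
|H| = 20 · 12788 / 1.8194e+05 ≈ 1.4057
Gain = 20 log₁₀(1.4057) ≈ 2.96 dB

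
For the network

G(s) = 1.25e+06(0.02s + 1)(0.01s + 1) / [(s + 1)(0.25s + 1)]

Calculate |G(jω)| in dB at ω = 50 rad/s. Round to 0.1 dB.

70.0 dB

At ω = 50 rad/s:
zero (1 + j50·0.02) = 1 + j1 → |·| ≈ 1.4142, ∠ ≈ 45.00°
zero (1 + j50·0.01) = 1 + j0.5 → |·| ≈ 1.118, ∠ ≈ 26.57°
pole (1 + j50·1) = 1 + j50 → |·| ≈ 50.01, ∠ ≈ 88.85°
pole (1 + j50·0.25) = 1 + j12.5 → |·| ≈ 12.54, ∠ ≈ 85.43°
|G| = 1.25e+06 · 1.4142 · 1.118 / (50.01 · 12.54) ≈ 3151.4
Gain = 20 log₁₀(3151.4) ≈ 69.97 dB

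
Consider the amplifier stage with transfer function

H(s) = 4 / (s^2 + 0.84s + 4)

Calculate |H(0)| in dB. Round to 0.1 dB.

0.0 dB

H(0) = 4 / 4 = 1
20 log₁₀(1) ≈ 0.00 dB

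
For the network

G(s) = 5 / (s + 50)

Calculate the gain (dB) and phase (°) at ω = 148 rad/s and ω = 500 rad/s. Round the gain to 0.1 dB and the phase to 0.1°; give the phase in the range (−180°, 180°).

ω = 148: -29.9 dB, -71.3°; ω = 500: -40.0 dB, -84.3°

Substitute s = j148:
Numerator: 5 = 5 + j0
Denominator: (j148) + 50 = 50 + j148
|N| = √(5² + 0²) ≈ 5, ∠N ≈ 0.00°
|D| = √(50² + 148²) ≈ 156.22, ∠D ≈ 71.33°
|G| = 5 / 156.22 ≈ 0.032006
Gain = 20 log₁₀(0.032006) ≈ -29.90 dB
∠G = 0.00° − 71.33° = -71.33°

Substitute s = j500:
Numerator: 5 = 5 + j0
Denominator: (j500) + 50 = 50 + j500
|N| = √(5² + 0²) ≈ 5, ∠N ≈ 0.00°
|D| = √(50² + 500²) ≈ 502.49, ∠D ≈ 84.29°
|G| = 5 / 502.49 ≈ 0.0099504
Gain = 20 log₁₀(0.0099504) ≈ -40.04 dB
∠G = 0.00° − 84.29° = -84.29°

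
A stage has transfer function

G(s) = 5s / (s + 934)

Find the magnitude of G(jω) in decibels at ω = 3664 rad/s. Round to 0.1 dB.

At s = jω = j3664:
zero at origin: s = j3664 → |·| = 3664, ∠ = 90.00°
pole (s+934): 934 + j3664 → |·| = √(934²+3664²) = √14297252 ≈ 3781.2, ∠ = arctan(3664/934) ≈ 75.70°
|G| = 5 · 3664 / 3781.2 ≈ 4.845
Gain = 20 log₁₀(4.845) ≈ 13.71 dB

13.7 dB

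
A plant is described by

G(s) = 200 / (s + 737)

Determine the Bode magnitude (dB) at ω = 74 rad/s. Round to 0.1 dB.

At s = jω = j74:
pole (s+737): 737 + j74 → |·| = √(737²+74²) = √548645 ≈ 740.71, ∠ = arctan(74/737) ≈ 5.73°
|G| = 200 / 740.71 ≈ 0.27001
Gain = 20 log₁₀(0.27001) ≈ -11.37 dB

-11.4 dB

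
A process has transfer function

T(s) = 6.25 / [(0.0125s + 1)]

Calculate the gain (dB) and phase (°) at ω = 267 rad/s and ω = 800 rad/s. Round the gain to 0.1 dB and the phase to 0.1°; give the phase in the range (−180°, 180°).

ω = 267: 5.1 dB, -73.3°; ω = 800: -4.1 dB, -84.3°

At ω = 267 rad/s:
pole (1 + j267·0.0125) = 1 + j3.3375 → |·| ≈ 3.4841, ∠ ≈ 73.32°
|T| = 6.25 · 1 / (3.4841) ≈ 1.7939
Gain = 20 log₁₀(1.7939) ≈ 5.08 dB
∠T = (0°) − (73.32°) = -73.32°

At ω = 800 rad/s:
pole (1 + j800·0.0125) = 1 + j10 → |·| ≈ 10.05, ∠ ≈ 84.29°
|T| = 6.25 · 1 / (10.05) ≈ 0.62189
Gain = 20 log₁₀(0.62189) ≈ -4.13 dB
∠T = (0°) − (84.29°) = -84.29°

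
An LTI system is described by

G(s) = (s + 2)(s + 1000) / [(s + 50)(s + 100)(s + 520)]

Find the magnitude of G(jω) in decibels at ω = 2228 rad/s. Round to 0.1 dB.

-66.4 dB

At s = jω = j2228:
zero (s+2): 2 + j2228 → |·| = √(2²+2228²) = √4963988 ≈ 2228, ∠ = arctan(2228/2) ≈ 89.95°
zero (s+1000): 1000 + j2228 → |·| = √(1000²+2228²) = √5963984 ≈ 2442.1, ∠ = arctan(2228/1000) ≈ 65.83°
pole (s+50): 50 + j2228 → |·| = √(50²+2228²) = √4966484 ≈ 2228.6, ∠ = arctan(2228/50) ≈ 88.71°
pole (s+100): 100 + j2228 → |·| = √(100²+2228²) = √4973984 ≈ 2230.2, ∠ = arctan(2228/100) ≈ 87.43°
pole (s+520): 520 + j2228 → |·| = √(520²+2228²) = √5234384 ≈ 2287.9, ∠ = arctan(2228/520) ≈ 76.86°
|G| = 1 · 5.441e+06 / 1.1371e+10 ≈ 0.0004785
Gain = 20 log₁₀(0.0004785) ≈ -66.40 dB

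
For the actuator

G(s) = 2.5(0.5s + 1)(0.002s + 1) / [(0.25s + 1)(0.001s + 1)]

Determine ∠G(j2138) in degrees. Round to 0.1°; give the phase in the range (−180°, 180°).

At ω = 2138 rad/s:
zero (1 + j2138·0.5) = 1 + j1069 → |·| ≈ 1069, ∠ ≈ 89.95°
zero (1 + j2138·0.002) = 1 + j4.276 → |·| ≈ 4.3914, ∠ ≈ 76.84°
pole (1 + j2138·0.25) = 1 + j534.5 → |·| ≈ 534.5, ∠ ≈ 89.89°
pole (1 + j2138·0.001) = 1 + j2.138 → |·| ≈ 2.3603, ∠ ≈ 64.93°
∠G = (89.95° + 76.84°) − (89.89° + 64.93°) = 11.97°

12.0°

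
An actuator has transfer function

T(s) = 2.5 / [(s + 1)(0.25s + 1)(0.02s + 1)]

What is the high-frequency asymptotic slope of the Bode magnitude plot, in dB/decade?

Each pole contributes −20 dB/decade at high frequency; each zero contributes +20 dB/decade.
Net: 0 zero(s) − 3 pole(s) → -60 dB/decade.

-60 dB/decade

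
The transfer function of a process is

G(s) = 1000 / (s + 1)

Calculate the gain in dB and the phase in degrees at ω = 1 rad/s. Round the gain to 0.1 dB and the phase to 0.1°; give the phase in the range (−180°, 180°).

57.0 dB, -45.0°

Substitute s = j1:
Numerator: 1000 = 1000 + j0
Denominator: (j1) + 1 = 1 + j1
|N| = √(1000² + 0²) ≈ 1000, ∠N ≈ 0.00°
|D| = √(1² + 1²) ≈ 1.4142, ∠D ≈ 45.00°
|G| = 1000 / 1.4142 ≈ 707.11
Gain = 20 log₁₀(707.11) ≈ 56.99 dB
∠G = 0.00° − 45.00° = -45.00°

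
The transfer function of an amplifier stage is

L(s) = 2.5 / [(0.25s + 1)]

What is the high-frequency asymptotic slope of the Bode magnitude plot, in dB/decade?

-20 dB/decade

Each pole contributes −20 dB/decade at high frequency; each zero contributes +20 dB/decade.
Net: 0 zero(s) − 1 pole(s) → -20 dB/decade.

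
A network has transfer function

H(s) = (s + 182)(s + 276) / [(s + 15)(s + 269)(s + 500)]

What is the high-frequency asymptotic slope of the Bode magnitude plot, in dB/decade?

Each pole contributes −20 dB/decade at high frequency; each zero contributes +20 dB/decade.
Net: 2 zero(s) − 3 pole(s) → -20 dB/decade.

-20 dB/decade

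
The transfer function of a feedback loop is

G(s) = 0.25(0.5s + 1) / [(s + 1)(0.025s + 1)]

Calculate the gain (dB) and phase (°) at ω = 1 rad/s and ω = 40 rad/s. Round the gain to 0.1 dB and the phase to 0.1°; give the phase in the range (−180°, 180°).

At ω = 1 rad/s:
zero (1 + j1·0.5) = 1 + j0.5 → |·| ≈ 1.118, ∠ ≈ 26.57°
pole (1 + j1·1) = 1 + j1 → |·| ≈ 1.4142, ∠ ≈ 45.00°
pole (1 + j1·0.025) = 1 + j0.025 → |·| ≈ 1.0003, ∠ ≈ 1.43°
|G| = 0.25 · 1.118 / (1.4142 · 1.0003) ≈ 0.19758
Gain = 20 log₁₀(0.19758) ≈ -14.09 dB
∠G = (26.57°) − (45.00° + 1.43°) = -19.86°

At ω = 40 rad/s:
zero (1 + j40·0.5) = 1 + j20 → |·| ≈ 20.025, ∠ ≈ 87.14°
pole (1 + j40·1) = 1 + j40 → |·| ≈ 40.012, ∠ ≈ 88.57°
pole (1 + j40·0.025) = 1 + j1 → |·| ≈ 1.4142, ∠ ≈ 45.00°
|G| = 0.25 · 20.025 / (40.012 · 1.4142) ≈ 0.088473
Gain = 20 log₁₀(0.088473) ≈ -21.06 dB
∠G = (87.14°) − (88.57° + 45.00°) = -46.43°

ω = 1: -14.1 dB, -19.9°; ω = 40: -21.1 dB, -46.4°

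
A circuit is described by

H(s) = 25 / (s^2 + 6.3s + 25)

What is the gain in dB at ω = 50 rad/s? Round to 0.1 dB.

-40.0 dB

At s = jω = j50:
quadratic: (j50)² + 6.3·j50 + 25 = -2475 + j315 → |·| ≈ 2495, ∠ ≈ 172.75°
|H| = 25 / 2495 ≈ 0.01002
Gain = 20 log₁₀(0.01002) ≈ -39.98 dB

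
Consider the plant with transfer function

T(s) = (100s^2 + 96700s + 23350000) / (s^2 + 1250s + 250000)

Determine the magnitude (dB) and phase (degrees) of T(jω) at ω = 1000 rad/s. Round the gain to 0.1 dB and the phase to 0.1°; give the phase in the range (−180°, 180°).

38.6 dB, 7.4°

Substitute s = j1000:
Numerator: 100(j1000)^2 + 96700(j1000) + 23350000 = -76650000 + j96700000
Denominator: (j1000)^2 + 1250(j1000) + 250000 = -750000 + j1250000
|N| = √(76650000² + 96700000²) ≈ 1.2339e+08, ∠N ≈ 128.40°
|D| = √(750000² + 1250000²) ≈ 1.4577e+06, ∠D ≈ 120.96°
|T| = 1.2339e+08 / 1.4577e+06 ≈ 84.647
Gain = 20 log₁₀(84.647) ≈ 38.55 dB
∠T = 128.40° − 120.96° = 7.44°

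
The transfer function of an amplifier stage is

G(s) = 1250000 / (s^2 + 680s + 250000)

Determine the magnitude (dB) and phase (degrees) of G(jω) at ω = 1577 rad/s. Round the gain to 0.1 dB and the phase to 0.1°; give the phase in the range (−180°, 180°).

-6.0 dB, -154.4°

At s = jω = j1577:
quadratic: (j1577)² + 680·j1577 + 250000 = -2236929 + j1072360 → |·| ≈ 2.4807e+06, ∠ ≈ 154.39°
|G| = 1250000 / 2.4807e+06 ≈ 0.50389
Gain = 20 log₁₀(0.50389) ≈ -5.95 dB
∠G = 0.00° − 154.39° = -154.39°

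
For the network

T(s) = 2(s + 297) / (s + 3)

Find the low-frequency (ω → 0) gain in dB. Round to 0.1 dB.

45.9 dB

T(0) = 2·297 / (3) = 198
20 log₁₀(198) ≈ 45.93 dB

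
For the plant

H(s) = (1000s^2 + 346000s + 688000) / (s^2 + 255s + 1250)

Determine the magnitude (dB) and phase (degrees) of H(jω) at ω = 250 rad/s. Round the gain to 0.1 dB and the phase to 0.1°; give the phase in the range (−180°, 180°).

61.6 dB, -8.3°

Substitute s = j250:
Numerator: 1000(j250)^2 + 346000(j250) + 688000 = -61812000 + j86500000
Denominator: (j250)^2 + 255(j250) + 1250 = -61250 + j63750
|N| = √(61812000² + 86500000²) ≈ 1.0632e+08, ∠N ≈ 125.55°
|D| = √(61250² + 63750²) ≈ 88406, ∠D ≈ 133.85°
|H| = 1.0632e+08 / 88406 ≈ 1202.6
Gain = 20 log₁₀(1202.6) ≈ 61.60 dB
∠H = 125.55° − 133.85° = -8.30°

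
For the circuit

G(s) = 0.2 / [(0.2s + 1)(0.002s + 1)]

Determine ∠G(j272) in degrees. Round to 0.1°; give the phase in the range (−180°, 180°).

-117.5°

At ω = 272 rad/s:
pole (1 + j272·0.2) = 1 + j54.4 → |·| ≈ 54.409, ∠ ≈ 88.95°
pole (1 + j272·0.002) = 1 + j0.544 → |·| ≈ 1.1384, ∠ ≈ 28.55°
∠G = (0°) − (88.95° + 28.55°) = -117.50°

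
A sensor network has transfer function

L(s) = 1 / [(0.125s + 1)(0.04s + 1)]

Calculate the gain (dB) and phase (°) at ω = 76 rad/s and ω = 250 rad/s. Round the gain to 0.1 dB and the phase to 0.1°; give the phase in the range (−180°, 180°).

At ω = 76 rad/s:
pole (1 + j76·0.125) = 1 + j9.5 → |·| ≈ 9.5525, ∠ ≈ 83.99°
pole (1 + j76·0.04) = 1 + j3.04 → |·| ≈ 3.2002, ∠ ≈ 71.79°
|L| = 1 · 1 / (9.5525 · 3.2002) ≈ 0.032712
Gain = 20 log₁₀(0.032712) ≈ -29.71 dB
∠L = (0°) − (83.99° + 71.79°) = -155.78°

At ω = 250 rad/s:
pole (1 + j250·0.125) = 1 + j31.25 → |·| ≈ 31.266, ∠ ≈ 88.17°
pole (1 + j250·0.04) = 1 + j10 → |·| ≈ 10.05, ∠ ≈ 84.29°
|L| = 1 · 1 / (31.266 · 10.05) ≈ 0.0031825
Gain = 20 log₁₀(0.0031825) ≈ -49.94 dB
∠L = (0°) − (88.17° + 84.29°) = -172.46°

ω = 76: -29.7 dB, -155.8°; ω = 250: -49.9 dB, -172.5°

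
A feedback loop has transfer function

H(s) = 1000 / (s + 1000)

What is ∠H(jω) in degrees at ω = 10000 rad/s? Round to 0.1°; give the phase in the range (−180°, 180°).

At s = jω = j10000:
pole (s+1000): 1000 + j10000 → |·| = √(1000²+10000²) = √101000000 ≈ 10050, ∠ = arctan(10000/1000) ≈ 84.29°
∠H = 0.00° − 84.29° = -84.29°

-84.3°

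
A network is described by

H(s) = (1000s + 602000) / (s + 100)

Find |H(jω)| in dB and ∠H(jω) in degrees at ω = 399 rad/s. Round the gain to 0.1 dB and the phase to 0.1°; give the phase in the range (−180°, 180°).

64.9 dB, -42.4°

Substitute s = j399:
Numerator: 1000(j399) + 602000 = 602000 + j399000
Denominator: (j399) + 100 = 100 + j399
|N| = √(602000² + 399000²) ≈ 7.2222e+05, ∠N ≈ 33.54°
|D| = √(100² + 399²) ≈ 411.34, ∠D ≈ 75.93°
|H| = 7.2222e+05 / 411.34 ≈ 1755.8
Gain = 20 log₁₀(1755.8) ≈ 64.89 dB
∠H = 33.54° − 75.93° = -42.39°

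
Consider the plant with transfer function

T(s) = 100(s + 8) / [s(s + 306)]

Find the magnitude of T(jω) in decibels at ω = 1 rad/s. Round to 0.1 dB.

8.4 dB

At s = jω = j1:
zero (s+8): 8 + j1 → |·| = √(8²+1²) = √65 ≈ 8.0623, ∠ = arctan(1/8) ≈ 7.13°
pole (s+306): 306 + j1 → |·| = √(306²+1²) = √93637 ≈ 306, ∠ = arctan(1/306) ≈ 0.19°
pole at origin: |s| = 1, ∠ = 90.00° (in denominator)
|T| = 100 · 8.0623 / 306 ≈ 2.6347
Gain = 20 log₁₀(2.6347) ≈ 8.41 dB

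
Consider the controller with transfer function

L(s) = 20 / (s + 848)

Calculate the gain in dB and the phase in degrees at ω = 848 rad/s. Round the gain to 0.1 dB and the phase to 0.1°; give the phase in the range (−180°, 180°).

-35.6 dB, -45.0°

Substitute s = j848:
Numerator: 20 = 20 + j0
Denominator: (j848) + 848 = 848 + j848
|N| = √(20² + 0²) ≈ 20, ∠N ≈ 0.00°
|D| = √(848² + 848²) ≈ 1199.3, ∠D ≈ 45.00°
|L| = 20 / 1199.3 ≈ 0.016676
Gain = 20 log₁₀(0.016676) ≈ -35.56 dB
∠L = 0.00° − 45.00° = -45.00°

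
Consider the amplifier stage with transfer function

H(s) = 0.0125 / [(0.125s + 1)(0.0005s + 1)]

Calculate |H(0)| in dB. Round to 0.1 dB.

-38.1 dB

H(0) = 0.0125 · 1 / 1 = 0.0125
20 log₁₀(0.0125) ≈ -38.06 dB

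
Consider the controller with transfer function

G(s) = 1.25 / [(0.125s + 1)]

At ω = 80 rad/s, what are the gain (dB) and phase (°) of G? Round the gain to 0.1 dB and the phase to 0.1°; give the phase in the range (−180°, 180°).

At ω = 80 rad/s:
pole (1 + j80·0.125) = 1 + j10 → |·| ≈ 10.05, ∠ ≈ 84.29°
|G| = 1.25 · 1 / (10.05) ≈ 0.12438
Gain = 20 log₁₀(0.12438) ≈ -18.10 dB
∠G = (0°) − (84.29°) = -84.29°

-18.1 dB, -84.3°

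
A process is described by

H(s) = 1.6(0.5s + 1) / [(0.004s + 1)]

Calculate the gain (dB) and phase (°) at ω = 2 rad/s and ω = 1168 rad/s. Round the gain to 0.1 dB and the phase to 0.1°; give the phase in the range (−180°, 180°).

ω = 2: 7.1 dB, 44.5°; ω = 1168: 45.8 dB, 12.0°

At ω = 2 rad/s:
zero (1 + j2·0.5) = 1 + j1 → |·| ≈ 1.4142, ∠ ≈ 45.00°
pole (1 + j2·0.004) = 1 + j0.008 → |·| ≈ 1, ∠ ≈ 0.46°
|H| = 1.6 · 1.4142 / (1) ≈ 2.2627
Gain = 20 log₁₀(2.2627) ≈ 7.09 dB
∠H = (45.00°) − (0.46°) = 44.54°

At ω = 1168 rad/s:
zero (1 + j1168·0.5) = 1 + j584 → |·| ≈ 584, ∠ ≈ 89.90°
pole (1 + j1168·0.004) = 1 + j4.672 → |·| ≈ 4.7778, ∠ ≈ 77.92°
|H| = 1.6 · 584 / (4.7778) ≈ 195.57
Gain = 20 log₁₀(195.57) ≈ 45.83 dB
∠H = (89.90°) − (77.92°) = 11.98°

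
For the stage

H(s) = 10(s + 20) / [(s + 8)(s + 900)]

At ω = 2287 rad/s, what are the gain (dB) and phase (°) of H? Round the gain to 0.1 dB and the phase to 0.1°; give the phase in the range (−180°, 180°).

At s = jω = j2287:
zero (s+20): 20 + j2287 → |·| = √(20²+2287²) = √5230769 ≈ 2287.1, ∠ = arctan(2287/20) ≈ 89.50°
pole (s+8): 8 + j2287 → |·| = √(8²+2287²) = √5230433 ≈ 2287, ∠ = arctan(2287/8) ≈ 89.80°
pole (s+900): 900 + j2287 → |·| = √(900²+2287²) = √6040369 ≈ 2457.7, ∠ = arctan(2287/900) ≈ 68.52°
|H| = 10 · 2287.1 / 5.6208e+06 ≈ 0.004069
Gain = 20 log₁₀(0.004069) ≈ -47.81 dB
∠H = 89.50° − 158.32° = -68.82°

-47.8 dB, -68.8°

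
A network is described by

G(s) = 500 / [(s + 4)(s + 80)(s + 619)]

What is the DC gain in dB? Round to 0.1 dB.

G(0) = 500 / (4·80·619) ≈ 0.0025242
20 log₁₀(0.0025242) ≈ -51.96 dB

-52.0 dB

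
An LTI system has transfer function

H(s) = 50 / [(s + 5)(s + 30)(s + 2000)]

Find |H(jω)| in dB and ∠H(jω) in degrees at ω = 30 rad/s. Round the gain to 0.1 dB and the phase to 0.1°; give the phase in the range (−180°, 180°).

At s = jω = j30:
pole (s+5): 5 + j30 → |·| = √(5²+30²) = √925 ≈ 30.414, ∠ = arctan(30/5) ≈ 80.54°
pole (s+30): 30 + j30 → |·| = √(30²+30²) = √1800 ≈ 42.426, ∠ = arctan(30/30) ≈ 45.00°
pole (s+2000): 2000 + j30 → |·| = √(2000²+30²) = √4000900 ≈ 2000.2, ∠ = arctan(30/2000) ≈ 0.86°
|H| = 50 / 2.5809e+06 ≈ 1.9373e-05
Gain = 20 log₁₀(1.9373e-05) ≈ -94.26 dB
∠H = 0.00° − 126.40° = -126.40°

-94.3 dB, -126.4°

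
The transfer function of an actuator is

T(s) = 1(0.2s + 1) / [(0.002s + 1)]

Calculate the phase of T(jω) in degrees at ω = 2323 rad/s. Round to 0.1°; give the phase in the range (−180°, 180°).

At ω = 2323 rad/s:
zero (1 + j2323·0.2) = 1 + j464.6 → |·| ≈ 464.6, ∠ ≈ 89.88°
pole (1 + j2323·0.002) = 1 + j4.646 → |·| ≈ 4.7524, ∠ ≈ 77.85°
∠T = (89.88°) − (77.85°) = 12.03°

12.0°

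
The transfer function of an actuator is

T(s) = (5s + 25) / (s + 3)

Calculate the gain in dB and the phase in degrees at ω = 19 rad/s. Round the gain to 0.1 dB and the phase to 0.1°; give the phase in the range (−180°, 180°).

14.2 dB, -5.8°

Substitute s = j19:
Numerator: 5(j19) + 25 = 25 + j95
Denominator: (j19) + 3 = 3 + j19
|N| = √(25² + 95²) ≈ 98.234, ∠N ≈ 75.26°
|D| = √(3² + 19²) ≈ 19.235, ∠D ≈ 81.03°
|T| = 98.234 / 19.235 ≈ 5.107
Gain = 20 log₁₀(5.107) ≈ 14.16 dB
∠T = 75.26° − 81.03° = -5.77°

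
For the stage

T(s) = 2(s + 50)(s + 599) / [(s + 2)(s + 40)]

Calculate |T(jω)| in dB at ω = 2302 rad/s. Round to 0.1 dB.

6.3 dB

At s = jω = j2302:
zero (s+50): 50 + j2302 → |·| = √(50²+2302²) = √5301704 ≈ 2302.5, ∠ = arctan(2302/50) ≈ 88.76°
zero (s+599): 599 + j2302 → |·| = √(599²+2302²) = √5658005 ≈ 2378.7, ∠ = arctan(2302/599) ≈ 75.41°
pole (s+2): 2 + j2302 → |·| = √(2²+2302²) = √5299208 ≈ 2302, ∠ = arctan(2302/2) ≈ 89.95°
pole (s+40): 40 + j2302 → |·| = √(40²+2302²) = √5300804 ≈ 2302.3, ∠ = arctan(2302/40) ≈ 89.00°
|T| = 2 · 5.477e+06 / 5.2999e+06 ≈ 2.0668
Gain = 20 log₁₀(2.0668) ≈ 6.31 dB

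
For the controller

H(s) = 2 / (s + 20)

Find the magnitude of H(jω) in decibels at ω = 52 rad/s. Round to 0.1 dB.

-28.9 dB

Substitute s = j52:
Numerator: 2 = 2 + j0
Denominator: (j52) + 20 = 20 + j52
|N| = √(2² + 0²) ≈ 2, ∠N ≈ 0.00°
|D| = √(20² + 52²) ≈ 55.714, ∠D ≈ 68.96°
|H| = 2 / 55.714 ≈ 0.035898
Gain = 20 log₁₀(0.035898) ≈ -28.90 dB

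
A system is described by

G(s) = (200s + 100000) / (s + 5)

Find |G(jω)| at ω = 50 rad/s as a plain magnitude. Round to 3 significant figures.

Substitute s = j50:
Numerator: 200(j50) + 100000 = 100000 + j10000
Denominator: (j50) + 5 = 5 + j50
|N| = √(100000² + 10000²) ≈ 1.005e+05, ∠N ≈ 5.71°
|D| = √(5² + 50²) ≈ 50.249, ∠D ≈ 84.29°
|G| = 1.005e+05 / 50.249 ≈ 2000

2.00e+03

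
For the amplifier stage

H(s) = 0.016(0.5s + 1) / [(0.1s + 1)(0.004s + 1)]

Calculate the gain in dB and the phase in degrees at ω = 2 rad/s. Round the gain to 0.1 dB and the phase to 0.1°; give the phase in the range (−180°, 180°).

-33.1 dB, 33.2°

At ω = 2 rad/s:
zero (1 + j2·0.5) = 1 + j1 → |·| ≈ 1.4142, ∠ ≈ 45.00°
pole (1 + j2·0.1) = 1 + j0.2 → |·| ≈ 1.0198, ∠ ≈ 11.31°
pole (1 + j2·0.004) = 1 + j0.008 → |·| ≈ 1, ∠ ≈ 0.46°
|H| = 0.016 · 1.4142 / (1.0198 · 1) ≈ 0.022188
Gain = 20 log₁₀(0.022188) ≈ -33.08 dB
∠H = (45.00°) − (11.31° + 0.46°) = 33.23°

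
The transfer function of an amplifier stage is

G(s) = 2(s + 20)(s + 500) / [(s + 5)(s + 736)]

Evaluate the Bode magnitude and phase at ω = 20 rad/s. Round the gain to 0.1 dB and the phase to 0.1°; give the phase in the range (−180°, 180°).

At s = jω = j20:
zero (s+20): 20 + j20 → |·| = √(20²+20²) = √800 ≈ 28.284, ∠ = arctan(20/20) ≈ 45.00°
zero (s+500): 500 + j20 → |·| = √(500²+20²) = √250400 ≈ 500.4, ∠ = arctan(20/500) ≈ 2.29°
pole (s+5): 5 + j20 → |·| = √(5²+20²) = √425 ≈ 20.616, ∠ = arctan(20/5) ≈ 75.96°
pole (s+736): 736 + j20 → |·| = √(736²+20²) = √542096 ≈ 736.27, ∠ = arctan(20/736) ≈ 1.56°
|G| = 2 · 14153 / 15179 ≈ 1.8648
Gain = 20 log₁₀(1.8648) ≈ 5.41 dB
∠G = 47.29° − 77.52° = -30.23°

5.4 dB, -30.2°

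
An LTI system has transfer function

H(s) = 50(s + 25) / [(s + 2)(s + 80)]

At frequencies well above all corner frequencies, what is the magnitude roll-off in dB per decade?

Each pole contributes −20 dB/decade at high frequency; each zero contributes +20 dB/decade.
Net: 1 zero(s) − 2 pole(s) → -20 dB/decade.

-20 dB/decade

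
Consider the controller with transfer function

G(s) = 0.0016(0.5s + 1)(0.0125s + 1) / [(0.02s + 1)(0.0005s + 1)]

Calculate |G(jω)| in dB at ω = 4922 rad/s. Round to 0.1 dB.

-0.7 dB

At ω = 4922 rad/s:
zero (1 + j4922·0.5) = 1 + j2461 → |·| ≈ 2461, ∠ ≈ 89.98°
zero (1 + j4922·0.0125) = 1 + j61.525 → |·| ≈ 61.533, ∠ ≈ 89.07°
pole (1 + j4922·0.02) = 1 + j98.44 → |·| ≈ 98.445, ∠ ≈ 89.42°
pole (1 + j4922·0.0005) = 1 + j2.461 → |·| ≈ 2.6564, ∠ ≈ 67.89°
|G| = 0.0016 · 2461 · 61.533 / (98.445 · 2.6564) ≈ 0.92652
Gain = 20 log₁₀(0.92652) ≈ -0.66 dB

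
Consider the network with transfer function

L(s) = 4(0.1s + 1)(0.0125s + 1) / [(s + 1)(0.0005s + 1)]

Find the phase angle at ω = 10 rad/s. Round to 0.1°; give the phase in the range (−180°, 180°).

At ω = 10 rad/s:
zero (1 + j10·0.1) = 1 + j1 → |·| ≈ 1.4142, ∠ ≈ 45.00°
zero (1 + j10·0.0125) = 1 + j0.125 → |·| ≈ 1.0078, ∠ ≈ 7.13°
pole (1 + j10·1) = 1 + j10 → |·| ≈ 10.05, ∠ ≈ 84.29°
pole (1 + j10·0.0005) = 1 + j0.005 → |·| ≈ 1, ∠ ≈ 0.29°
∠L = (45.00° + 7.13°) − (84.29° + 0.29°) = -32.45°

-32.5°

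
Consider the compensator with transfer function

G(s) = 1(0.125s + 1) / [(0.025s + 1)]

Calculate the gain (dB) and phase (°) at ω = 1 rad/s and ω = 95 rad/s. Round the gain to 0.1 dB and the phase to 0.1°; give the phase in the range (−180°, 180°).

ω = 1: 0.1 dB, 5.7°; ω = 95: 13.3 dB, 18.0°

At ω = 1 rad/s:
zero (1 + j1·0.125) = 1 + j0.125 → |·| ≈ 1.0078, ∠ ≈ 7.13°
pole (1 + j1·0.025) = 1 + j0.025 → |·| ≈ 1.0003, ∠ ≈ 1.43°
|G| = 1 · 1.0078 / (1.0003) ≈ 1.0075
Gain = 20 log₁₀(1.0075) ≈ 0.06 dB
∠G = (7.13°) − (1.43°) = 5.70°

At ω = 95 rad/s:
zero (1 + j95·0.125) = 1 + j11.875 → |·| ≈ 11.917, ∠ ≈ 85.19°
pole (1 + j95·0.025) = 1 + j2.375 → |·| ≈ 2.5769, ∠ ≈ 67.17°
|G| = 1 · 11.917 / (2.5769) ≈ 4.6245
Gain = 20 log₁₀(4.6245) ≈ 13.30 dB
∠G = (85.19°) − (67.17°) = 18.02°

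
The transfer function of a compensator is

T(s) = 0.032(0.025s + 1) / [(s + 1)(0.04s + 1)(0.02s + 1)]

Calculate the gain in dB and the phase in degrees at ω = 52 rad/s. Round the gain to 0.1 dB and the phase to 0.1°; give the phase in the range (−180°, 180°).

At ω = 52 rad/s:
zero (1 + j52·0.025) = 1 + j1.3 → |·| ≈ 1.6401, ∠ ≈ 52.43°
pole (1 + j52·1) = 1 + j52 → |·| ≈ 52.01, ∠ ≈ 88.90°
pole (1 + j52·0.04) = 1 + j2.08 → |·| ≈ 2.3079, ∠ ≈ 64.32°
pole (1 + j52·0.02) = 1 + j1.04 → |·| ≈ 1.4428, ∠ ≈ 46.12°
|T| = 0.032 · 1.6401 / (52.01 · 2.3079 · 1.4428) ≈ 0.00030305
Gain = 20 log₁₀(0.00030305) ≈ -70.37 dB
∠T = (52.43°) − (88.90° + 64.32° + 46.12°) = -146.91°

-70.4 dB, -146.9°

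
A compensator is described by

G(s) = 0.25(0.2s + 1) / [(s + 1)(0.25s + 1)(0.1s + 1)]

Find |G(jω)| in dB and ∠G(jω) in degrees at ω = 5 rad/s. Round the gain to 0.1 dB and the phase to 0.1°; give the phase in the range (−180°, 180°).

At ω = 5 rad/s:
zero (1 + j5·0.2) = 1 + j1 → |·| ≈ 1.4142, ∠ ≈ 45.00°
pole (1 + j5·1) = 1 + j5 → |·| ≈ 5.099, ∠ ≈ 78.69°
pole (1 + j5·0.25) = 1 + j1.25 → |·| ≈ 1.6008, ∠ ≈ 51.34°
pole (1 + j5·0.1) = 1 + j0.5 → |·| ≈ 1.118, ∠ ≈ 26.57°
|G| = 0.25 · 1.4142 / (5.099 · 1.6008 · 1.118) ≈ 0.038742
Gain = 20 log₁₀(0.038742) ≈ -28.24 dB
∠G = (45.00°) − (78.69° + 51.34° + 26.57°) = -111.60°

-28.2 dB, -111.6°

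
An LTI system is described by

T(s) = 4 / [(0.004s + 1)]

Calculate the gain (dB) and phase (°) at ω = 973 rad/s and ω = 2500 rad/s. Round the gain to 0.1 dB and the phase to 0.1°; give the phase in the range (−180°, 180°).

ω = 973: -0.0 dB, -75.6°; ω = 2500: -8.0 dB, -84.3°

At ω = 973 rad/s:
pole (1 + j973·0.004) = 1 + j3.892 → |·| ≈ 4.0184, ∠ ≈ 75.59°
|T| = 4 · 1 / (4.0184) ≈ 0.99542
Gain = 20 log₁₀(0.99542) ≈ -0.04 dB
∠T = (0°) − (75.59°) = -75.59°

At ω = 2500 rad/s:
pole (1 + j2500·0.004) = 1 + j10 → |·| ≈ 10.05, ∠ ≈ 84.29°
|T| = 4 · 1 / (10.05) ≈ 0.39801
Gain = 20 log₁₀(0.39801) ≈ -8.00 dB
∠T = (0°) − (84.29°) = -84.29°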